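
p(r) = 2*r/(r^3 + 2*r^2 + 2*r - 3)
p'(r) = 2*r*(-3*r^2 - 4*r - 2)/(r^3 + 2*r^2 + 2*r - 3)^2 + 2/(r^3 + 2*r^2 + 2*r - 3)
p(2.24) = 0.20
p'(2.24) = -0.14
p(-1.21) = 0.57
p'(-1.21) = -0.26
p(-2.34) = 0.49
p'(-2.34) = 0.26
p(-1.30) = 0.59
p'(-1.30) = -0.20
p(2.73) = 0.14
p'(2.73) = -0.08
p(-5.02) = 0.11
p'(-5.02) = 0.05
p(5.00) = 0.05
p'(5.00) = -0.02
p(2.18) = 0.21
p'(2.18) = -0.15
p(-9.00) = 0.03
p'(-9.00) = 0.01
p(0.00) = 0.00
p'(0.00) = -0.67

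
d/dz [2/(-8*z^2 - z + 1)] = 2*(16*z + 1)/(8*z^2 + z - 1)^2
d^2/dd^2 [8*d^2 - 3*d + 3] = 16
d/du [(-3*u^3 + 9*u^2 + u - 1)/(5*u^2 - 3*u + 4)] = (-15*u^4 + 18*u^3 - 68*u^2 + 82*u + 1)/(25*u^4 - 30*u^3 + 49*u^2 - 24*u + 16)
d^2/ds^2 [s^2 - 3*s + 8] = 2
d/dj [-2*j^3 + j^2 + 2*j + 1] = -6*j^2 + 2*j + 2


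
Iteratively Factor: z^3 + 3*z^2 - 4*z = (z + 4)*(z^2 - z) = (z - 1)*(z + 4)*(z)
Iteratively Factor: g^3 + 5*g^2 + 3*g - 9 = (g - 1)*(g^2 + 6*g + 9) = (g - 1)*(g + 3)*(g + 3)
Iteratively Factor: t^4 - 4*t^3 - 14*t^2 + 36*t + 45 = (t - 5)*(t^3 + t^2 - 9*t - 9) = (t - 5)*(t + 1)*(t^2 - 9) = (t - 5)*(t - 3)*(t + 1)*(t + 3)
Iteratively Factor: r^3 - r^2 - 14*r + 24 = (r - 2)*(r^2 + r - 12) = (r - 3)*(r - 2)*(r + 4)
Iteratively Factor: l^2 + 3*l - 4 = (l + 4)*(l - 1)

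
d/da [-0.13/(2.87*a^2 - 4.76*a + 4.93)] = (0.7462*a - 0.6188)/(2.87*a^2 - 4.76*a + 4.93)^2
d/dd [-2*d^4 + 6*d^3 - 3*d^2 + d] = -8*d^3 + 18*d^2 - 6*d + 1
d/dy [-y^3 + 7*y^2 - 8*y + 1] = -3*y^2 + 14*y - 8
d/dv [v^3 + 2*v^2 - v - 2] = 3*v^2 + 4*v - 1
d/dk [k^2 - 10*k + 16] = 2*k - 10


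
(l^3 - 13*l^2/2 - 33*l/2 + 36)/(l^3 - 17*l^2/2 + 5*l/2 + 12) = (l + 3)/(l + 1)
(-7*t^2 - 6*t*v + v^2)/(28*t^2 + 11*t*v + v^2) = (-7*t^2 - 6*t*v + v^2)/(28*t^2 + 11*t*v + v^2)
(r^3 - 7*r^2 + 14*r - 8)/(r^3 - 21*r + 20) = (r - 2)/(r + 5)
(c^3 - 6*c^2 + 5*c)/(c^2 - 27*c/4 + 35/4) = 4*c*(c - 1)/(4*c - 7)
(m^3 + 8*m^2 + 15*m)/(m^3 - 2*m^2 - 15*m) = (m + 5)/(m - 5)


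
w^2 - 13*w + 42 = (w - 7)*(w - 6)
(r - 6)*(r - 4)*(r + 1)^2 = r^4 - 8*r^3 + 5*r^2 + 38*r + 24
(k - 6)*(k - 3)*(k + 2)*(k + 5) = k^4 - 2*k^3 - 35*k^2 + 36*k + 180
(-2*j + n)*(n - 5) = -2*j*n + 10*j + n^2 - 5*n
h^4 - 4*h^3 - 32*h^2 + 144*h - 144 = (h - 6)*(h - 2)^2*(h + 6)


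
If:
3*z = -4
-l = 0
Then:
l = 0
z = -4/3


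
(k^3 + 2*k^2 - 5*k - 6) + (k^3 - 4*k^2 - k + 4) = 2*k^3 - 2*k^2 - 6*k - 2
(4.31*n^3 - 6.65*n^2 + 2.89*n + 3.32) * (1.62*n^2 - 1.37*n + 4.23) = 6.9822*n^5 - 16.6777*n^4 + 32.0236*n^3 - 26.7104*n^2 + 7.6763*n + 14.0436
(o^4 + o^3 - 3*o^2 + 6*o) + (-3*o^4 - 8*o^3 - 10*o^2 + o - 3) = -2*o^4 - 7*o^3 - 13*o^2 + 7*o - 3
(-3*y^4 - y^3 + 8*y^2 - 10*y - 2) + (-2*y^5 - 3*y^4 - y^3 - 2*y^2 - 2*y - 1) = -2*y^5 - 6*y^4 - 2*y^3 + 6*y^2 - 12*y - 3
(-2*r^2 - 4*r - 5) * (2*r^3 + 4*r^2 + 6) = -4*r^5 - 16*r^4 - 26*r^3 - 32*r^2 - 24*r - 30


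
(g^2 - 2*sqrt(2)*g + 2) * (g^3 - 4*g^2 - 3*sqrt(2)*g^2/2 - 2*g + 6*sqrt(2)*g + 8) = g^5 - 7*sqrt(2)*g^4/2 - 4*g^4 + 6*g^3 + 14*sqrt(2)*g^3 - 24*g^2 + sqrt(2)*g^2 - 4*sqrt(2)*g - 4*g + 16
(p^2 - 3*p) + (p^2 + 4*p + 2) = 2*p^2 + p + 2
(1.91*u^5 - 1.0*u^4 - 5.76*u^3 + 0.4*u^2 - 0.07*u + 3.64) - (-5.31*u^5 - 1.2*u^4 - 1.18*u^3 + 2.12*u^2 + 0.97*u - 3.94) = 7.22*u^5 + 0.2*u^4 - 4.58*u^3 - 1.72*u^2 - 1.04*u + 7.58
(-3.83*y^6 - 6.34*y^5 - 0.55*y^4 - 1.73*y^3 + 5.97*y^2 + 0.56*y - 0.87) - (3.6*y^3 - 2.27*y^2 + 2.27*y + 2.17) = -3.83*y^6 - 6.34*y^5 - 0.55*y^4 - 5.33*y^3 + 8.24*y^2 - 1.71*y - 3.04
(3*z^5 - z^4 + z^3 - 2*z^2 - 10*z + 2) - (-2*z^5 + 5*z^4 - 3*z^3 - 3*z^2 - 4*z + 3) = 5*z^5 - 6*z^4 + 4*z^3 + z^2 - 6*z - 1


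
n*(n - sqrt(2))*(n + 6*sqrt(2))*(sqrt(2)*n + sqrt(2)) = sqrt(2)*n^4 + sqrt(2)*n^3 + 10*n^3 - 12*sqrt(2)*n^2 + 10*n^2 - 12*sqrt(2)*n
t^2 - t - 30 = (t - 6)*(t + 5)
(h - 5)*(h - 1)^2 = h^3 - 7*h^2 + 11*h - 5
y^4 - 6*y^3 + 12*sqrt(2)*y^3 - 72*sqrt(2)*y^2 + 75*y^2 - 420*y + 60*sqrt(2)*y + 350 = (y - 5)*(y - 1)*(y + 5*sqrt(2))*(y + 7*sqrt(2))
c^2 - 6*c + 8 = (c - 4)*(c - 2)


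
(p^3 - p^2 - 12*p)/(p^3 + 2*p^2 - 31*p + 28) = p*(p + 3)/(p^2 + 6*p - 7)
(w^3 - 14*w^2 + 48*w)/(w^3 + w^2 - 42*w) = (w - 8)/(w + 7)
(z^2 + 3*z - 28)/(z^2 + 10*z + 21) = (z - 4)/(z + 3)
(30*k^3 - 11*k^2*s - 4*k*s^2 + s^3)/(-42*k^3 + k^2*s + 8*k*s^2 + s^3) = (-5*k + s)/(7*k + s)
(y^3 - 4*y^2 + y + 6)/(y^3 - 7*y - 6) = (y - 2)/(y + 2)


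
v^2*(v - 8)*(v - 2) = v^4 - 10*v^3 + 16*v^2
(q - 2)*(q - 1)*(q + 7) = q^3 + 4*q^2 - 19*q + 14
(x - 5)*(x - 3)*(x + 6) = x^3 - 2*x^2 - 33*x + 90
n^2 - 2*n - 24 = (n - 6)*(n + 4)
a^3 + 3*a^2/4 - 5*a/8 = a*(a - 1/2)*(a + 5/4)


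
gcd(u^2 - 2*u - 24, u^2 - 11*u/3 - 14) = u - 6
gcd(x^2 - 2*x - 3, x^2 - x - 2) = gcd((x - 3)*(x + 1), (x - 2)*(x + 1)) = x + 1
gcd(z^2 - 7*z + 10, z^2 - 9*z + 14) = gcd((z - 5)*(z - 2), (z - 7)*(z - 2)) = z - 2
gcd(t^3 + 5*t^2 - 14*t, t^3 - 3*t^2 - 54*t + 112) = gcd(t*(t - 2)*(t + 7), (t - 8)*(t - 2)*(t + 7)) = t^2 + 5*t - 14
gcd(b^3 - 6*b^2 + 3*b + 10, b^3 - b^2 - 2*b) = b^2 - b - 2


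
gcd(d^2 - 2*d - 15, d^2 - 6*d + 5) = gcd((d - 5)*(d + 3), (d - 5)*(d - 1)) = d - 5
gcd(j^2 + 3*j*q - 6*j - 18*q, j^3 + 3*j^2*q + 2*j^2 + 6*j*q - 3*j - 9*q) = j + 3*q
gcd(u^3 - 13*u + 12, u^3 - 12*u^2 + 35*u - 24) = u^2 - 4*u + 3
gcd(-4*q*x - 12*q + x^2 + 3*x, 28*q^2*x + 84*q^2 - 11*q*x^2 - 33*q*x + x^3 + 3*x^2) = -4*q*x - 12*q + x^2 + 3*x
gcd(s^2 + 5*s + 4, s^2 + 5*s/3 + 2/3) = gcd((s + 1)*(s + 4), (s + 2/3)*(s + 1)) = s + 1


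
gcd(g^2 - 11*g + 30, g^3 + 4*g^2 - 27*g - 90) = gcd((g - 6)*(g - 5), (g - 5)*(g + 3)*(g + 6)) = g - 5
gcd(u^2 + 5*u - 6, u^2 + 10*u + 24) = u + 6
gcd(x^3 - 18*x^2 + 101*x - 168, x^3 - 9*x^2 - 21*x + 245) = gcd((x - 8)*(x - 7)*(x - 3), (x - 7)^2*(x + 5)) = x - 7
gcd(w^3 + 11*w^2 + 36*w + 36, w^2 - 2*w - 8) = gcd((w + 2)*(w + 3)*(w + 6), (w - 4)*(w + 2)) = w + 2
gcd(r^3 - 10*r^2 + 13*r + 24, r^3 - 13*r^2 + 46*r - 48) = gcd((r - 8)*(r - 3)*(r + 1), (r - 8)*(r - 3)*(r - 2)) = r^2 - 11*r + 24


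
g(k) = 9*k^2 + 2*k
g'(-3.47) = -60.46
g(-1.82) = 26.17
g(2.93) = 83.12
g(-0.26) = 0.09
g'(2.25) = 42.50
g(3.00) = 87.00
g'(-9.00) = -160.00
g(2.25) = 50.06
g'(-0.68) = -10.24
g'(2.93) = 54.74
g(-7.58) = 501.95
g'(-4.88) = -85.84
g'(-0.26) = -2.68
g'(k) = 18*k + 2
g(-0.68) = 2.80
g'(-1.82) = -30.76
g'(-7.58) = -134.44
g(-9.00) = 711.00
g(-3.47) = 101.43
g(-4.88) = 204.57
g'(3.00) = 56.00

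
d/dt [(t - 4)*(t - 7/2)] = 2*t - 15/2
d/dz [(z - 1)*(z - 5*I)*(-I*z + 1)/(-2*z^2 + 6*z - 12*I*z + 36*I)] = (I*z^4 + z^3*(-12 - 6*I) + z^2*(52 + 22*I) + z*(-36 - 134*I) + 60 + 57*I)/(2*z^4 + z^3*(-12 + 24*I) + z^2*(-54 - 144*I) + z*(432 + 216*I) - 648)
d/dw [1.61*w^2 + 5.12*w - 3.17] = 3.22*w + 5.12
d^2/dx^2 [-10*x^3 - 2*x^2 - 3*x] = -60*x - 4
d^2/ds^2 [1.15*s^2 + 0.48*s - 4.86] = 2.30000000000000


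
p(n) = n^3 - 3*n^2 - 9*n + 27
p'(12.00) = 351.00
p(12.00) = 1215.00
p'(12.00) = 351.00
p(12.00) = 1215.00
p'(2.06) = -8.63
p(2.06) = 4.47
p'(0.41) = -10.96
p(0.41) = 22.87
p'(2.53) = -4.98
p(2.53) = 1.22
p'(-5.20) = 103.32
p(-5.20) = -147.93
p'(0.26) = -10.36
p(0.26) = 24.47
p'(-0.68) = -3.53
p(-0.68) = 31.42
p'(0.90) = -11.97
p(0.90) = 17.20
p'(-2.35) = 21.67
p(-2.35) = 18.60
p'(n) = 3*n^2 - 6*n - 9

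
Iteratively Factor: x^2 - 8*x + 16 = (x - 4)*(x - 4)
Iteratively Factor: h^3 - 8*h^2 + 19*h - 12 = (h - 3)*(h^2 - 5*h + 4) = (h - 3)*(h - 1)*(h - 4)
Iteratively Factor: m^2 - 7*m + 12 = (m - 4)*(m - 3)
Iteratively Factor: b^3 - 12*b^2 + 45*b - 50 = (b - 2)*(b^2 - 10*b + 25) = (b - 5)*(b - 2)*(b - 5)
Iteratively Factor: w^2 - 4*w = (w - 4)*(w)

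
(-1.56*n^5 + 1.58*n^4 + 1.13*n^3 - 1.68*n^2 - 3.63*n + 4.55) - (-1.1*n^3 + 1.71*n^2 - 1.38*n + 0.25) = -1.56*n^5 + 1.58*n^4 + 2.23*n^3 - 3.39*n^2 - 2.25*n + 4.3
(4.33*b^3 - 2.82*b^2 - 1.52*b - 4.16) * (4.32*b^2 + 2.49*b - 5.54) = 18.7056*b^5 - 1.4007*b^4 - 37.5764*b^3 - 6.1332*b^2 - 1.9376*b + 23.0464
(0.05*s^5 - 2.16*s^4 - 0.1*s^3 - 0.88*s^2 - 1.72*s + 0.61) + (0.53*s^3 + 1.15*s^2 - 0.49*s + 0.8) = 0.05*s^5 - 2.16*s^4 + 0.43*s^3 + 0.27*s^2 - 2.21*s + 1.41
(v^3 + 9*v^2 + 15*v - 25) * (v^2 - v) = v^5 + 8*v^4 + 6*v^3 - 40*v^2 + 25*v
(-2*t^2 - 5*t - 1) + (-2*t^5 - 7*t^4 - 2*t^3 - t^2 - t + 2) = -2*t^5 - 7*t^4 - 2*t^3 - 3*t^2 - 6*t + 1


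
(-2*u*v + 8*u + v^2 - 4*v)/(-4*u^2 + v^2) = (v - 4)/(2*u + v)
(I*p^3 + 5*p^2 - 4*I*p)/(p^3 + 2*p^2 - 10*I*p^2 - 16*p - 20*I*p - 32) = (I*p^3 + 5*p^2 - 4*I*p)/(p^3 + p^2*(2 - 10*I) + p*(-16 - 20*I) - 32)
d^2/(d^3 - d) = d/(d^2 - 1)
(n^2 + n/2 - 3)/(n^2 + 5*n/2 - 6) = (n + 2)/(n + 4)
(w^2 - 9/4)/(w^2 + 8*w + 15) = (w^2 - 9/4)/(w^2 + 8*w + 15)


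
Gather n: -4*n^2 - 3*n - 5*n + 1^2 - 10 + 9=-4*n^2 - 8*n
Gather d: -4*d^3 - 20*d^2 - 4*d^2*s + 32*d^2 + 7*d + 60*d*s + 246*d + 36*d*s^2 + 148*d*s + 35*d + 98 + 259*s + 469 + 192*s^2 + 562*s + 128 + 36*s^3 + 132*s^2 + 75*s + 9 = -4*d^3 + d^2*(12 - 4*s) + d*(36*s^2 + 208*s + 288) + 36*s^3 + 324*s^2 + 896*s + 704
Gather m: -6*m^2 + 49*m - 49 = -6*m^2 + 49*m - 49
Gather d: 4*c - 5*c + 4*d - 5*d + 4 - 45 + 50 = -c - d + 9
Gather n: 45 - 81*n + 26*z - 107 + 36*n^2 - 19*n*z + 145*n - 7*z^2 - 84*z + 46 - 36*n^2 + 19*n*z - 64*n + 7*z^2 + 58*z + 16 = 0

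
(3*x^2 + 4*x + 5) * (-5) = -15*x^2 - 20*x - 25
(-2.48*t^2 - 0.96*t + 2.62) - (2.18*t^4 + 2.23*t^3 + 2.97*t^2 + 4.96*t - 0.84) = -2.18*t^4 - 2.23*t^3 - 5.45*t^2 - 5.92*t + 3.46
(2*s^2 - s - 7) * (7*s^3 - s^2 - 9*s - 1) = 14*s^5 - 9*s^4 - 66*s^3 + 14*s^2 + 64*s + 7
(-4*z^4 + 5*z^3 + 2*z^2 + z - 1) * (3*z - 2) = -12*z^5 + 23*z^4 - 4*z^3 - z^2 - 5*z + 2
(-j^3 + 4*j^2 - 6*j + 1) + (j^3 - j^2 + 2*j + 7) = 3*j^2 - 4*j + 8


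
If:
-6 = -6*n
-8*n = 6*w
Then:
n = 1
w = -4/3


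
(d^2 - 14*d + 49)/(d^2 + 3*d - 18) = (d^2 - 14*d + 49)/(d^2 + 3*d - 18)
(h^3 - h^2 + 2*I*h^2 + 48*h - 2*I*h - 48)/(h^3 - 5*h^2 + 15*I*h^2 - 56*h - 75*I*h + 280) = (h^2 - h*(1 + 6*I) + 6*I)/(h^2 + h*(-5 + 7*I) - 35*I)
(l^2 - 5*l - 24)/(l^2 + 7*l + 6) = (l^2 - 5*l - 24)/(l^2 + 7*l + 6)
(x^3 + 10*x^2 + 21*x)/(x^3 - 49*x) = (x + 3)/(x - 7)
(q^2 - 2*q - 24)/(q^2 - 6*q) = (q + 4)/q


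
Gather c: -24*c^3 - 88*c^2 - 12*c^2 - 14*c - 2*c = -24*c^3 - 100*c^2 - 16*c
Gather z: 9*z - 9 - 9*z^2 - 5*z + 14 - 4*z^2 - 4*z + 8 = 13 - 13*z^2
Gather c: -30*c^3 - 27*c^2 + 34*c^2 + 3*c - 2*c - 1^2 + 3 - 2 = -30*c^3 + 7*c^2 + c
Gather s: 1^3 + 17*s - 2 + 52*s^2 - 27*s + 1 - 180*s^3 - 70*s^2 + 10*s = -180*s^3 - 18*s^2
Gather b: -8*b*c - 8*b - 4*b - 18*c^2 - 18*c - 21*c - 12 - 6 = b*(-8*c - 12) - 18*c^2 - 39*c - 18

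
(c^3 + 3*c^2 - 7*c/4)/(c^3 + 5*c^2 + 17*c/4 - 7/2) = c/(c + 2)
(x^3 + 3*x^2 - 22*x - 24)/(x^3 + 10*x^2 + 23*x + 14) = (x^2 + 2*x - 24)/(x^2 + 9*x + 14)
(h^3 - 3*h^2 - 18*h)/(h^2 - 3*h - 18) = h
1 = 1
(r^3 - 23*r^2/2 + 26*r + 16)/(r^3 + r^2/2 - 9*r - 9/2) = (r^2 - 12*r + 32)/(r^2 - 9)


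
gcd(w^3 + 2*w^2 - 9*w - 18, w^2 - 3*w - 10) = w + 2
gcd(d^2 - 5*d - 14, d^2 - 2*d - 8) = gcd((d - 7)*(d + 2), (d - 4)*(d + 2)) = d + 2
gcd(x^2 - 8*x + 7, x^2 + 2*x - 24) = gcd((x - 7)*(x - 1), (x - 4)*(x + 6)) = 1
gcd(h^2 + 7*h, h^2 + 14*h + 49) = h + 7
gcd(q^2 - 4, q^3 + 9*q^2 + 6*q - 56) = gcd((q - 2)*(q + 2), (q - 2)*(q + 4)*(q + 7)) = q - 2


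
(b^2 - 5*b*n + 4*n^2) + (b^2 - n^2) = 2*b^2 - 5*b*n + 3*n^2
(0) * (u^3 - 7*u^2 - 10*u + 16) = 0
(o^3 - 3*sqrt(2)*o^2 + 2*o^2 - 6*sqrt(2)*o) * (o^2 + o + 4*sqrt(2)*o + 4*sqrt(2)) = o^5 + sqrt(2)*o^4 + 3*o^4 - 22*o^3 + 3*sqrt(2)*o^3 - 72*o^2 + 2*sqrt(2)*o^2 - 48*o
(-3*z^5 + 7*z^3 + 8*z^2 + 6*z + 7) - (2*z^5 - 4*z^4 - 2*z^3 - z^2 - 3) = -5*z^5 + 4*z^4 + 9*z^3 + 9*z^2 + 6*z + 10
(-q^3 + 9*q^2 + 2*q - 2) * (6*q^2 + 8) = -6*q^5 + 54*q^4 + 4*q^3 + 60*q^2 + 16*q - 16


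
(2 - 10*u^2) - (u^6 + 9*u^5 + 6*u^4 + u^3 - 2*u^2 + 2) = -u^6 - 9*u^5 - 6*u^4 - u^3 - 8*u^2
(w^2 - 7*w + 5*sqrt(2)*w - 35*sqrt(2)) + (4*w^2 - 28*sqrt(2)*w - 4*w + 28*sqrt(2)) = 5*w^2 - 23*sqrt(2)*w - 11*w - 7*sqrt(2)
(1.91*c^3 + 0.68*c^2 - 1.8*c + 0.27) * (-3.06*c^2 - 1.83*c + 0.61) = -5.8446*c^5 - 5.5761*c^4 + 5.4287*c^3 + 2.8826*c^2 - 1.5921*c + 0.1647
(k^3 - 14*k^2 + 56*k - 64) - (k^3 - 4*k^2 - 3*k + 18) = -10*k^2 + 59*k - 82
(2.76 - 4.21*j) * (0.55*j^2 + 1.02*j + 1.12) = -2.3155*j^3 - 2.7762*j^2 - 1.9*j + 3.0912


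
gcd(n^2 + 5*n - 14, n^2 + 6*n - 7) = n + 7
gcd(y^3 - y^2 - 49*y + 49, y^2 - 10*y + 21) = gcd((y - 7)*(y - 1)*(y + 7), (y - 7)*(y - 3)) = y - 7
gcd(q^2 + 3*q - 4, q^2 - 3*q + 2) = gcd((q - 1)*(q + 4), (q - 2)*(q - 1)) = q - 1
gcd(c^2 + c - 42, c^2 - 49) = c + 7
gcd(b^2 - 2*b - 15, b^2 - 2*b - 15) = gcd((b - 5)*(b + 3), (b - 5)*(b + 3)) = b^2 - 2*b - 15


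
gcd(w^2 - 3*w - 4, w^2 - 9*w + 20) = w - 4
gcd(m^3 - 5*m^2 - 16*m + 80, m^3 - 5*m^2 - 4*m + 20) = m - 5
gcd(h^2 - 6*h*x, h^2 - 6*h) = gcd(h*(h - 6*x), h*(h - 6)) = h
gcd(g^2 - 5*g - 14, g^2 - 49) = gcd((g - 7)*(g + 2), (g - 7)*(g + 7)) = g - 7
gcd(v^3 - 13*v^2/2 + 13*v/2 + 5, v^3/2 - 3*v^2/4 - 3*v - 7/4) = 1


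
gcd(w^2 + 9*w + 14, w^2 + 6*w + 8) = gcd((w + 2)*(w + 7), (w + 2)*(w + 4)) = w + 2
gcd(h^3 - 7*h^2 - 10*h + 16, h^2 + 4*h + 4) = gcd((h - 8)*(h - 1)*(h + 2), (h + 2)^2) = h + 2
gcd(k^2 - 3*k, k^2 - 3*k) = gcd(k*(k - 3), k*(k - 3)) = k^2 - 3*k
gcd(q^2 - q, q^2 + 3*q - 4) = q - 1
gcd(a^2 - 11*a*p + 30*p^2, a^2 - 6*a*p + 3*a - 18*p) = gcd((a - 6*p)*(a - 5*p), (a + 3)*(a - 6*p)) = -a + 6*p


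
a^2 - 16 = (a - 4)*(a + 4)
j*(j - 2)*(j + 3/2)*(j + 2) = j^4 + 3*j^3/2 - 4*j^2 - 6*j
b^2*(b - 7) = b^3 - 7*b^2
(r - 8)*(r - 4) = r^2 - 12*r + 32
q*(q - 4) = q^2 - 4*q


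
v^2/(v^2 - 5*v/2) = 2*v/(2*v - 5)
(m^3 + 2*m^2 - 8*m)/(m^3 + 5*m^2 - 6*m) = (m^2 + 2*m - 8)/(m^2 + 5*m - 6)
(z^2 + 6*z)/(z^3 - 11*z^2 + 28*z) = (z + 6)/(z^2 - 11*z + 28)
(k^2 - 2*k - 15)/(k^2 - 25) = (k + 3)/(k + 5)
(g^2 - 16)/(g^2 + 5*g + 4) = (g - 4)/(g + 1)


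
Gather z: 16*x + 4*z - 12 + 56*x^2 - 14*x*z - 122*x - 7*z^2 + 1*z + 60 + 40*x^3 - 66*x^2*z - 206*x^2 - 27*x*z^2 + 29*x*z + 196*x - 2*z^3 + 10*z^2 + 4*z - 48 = 40*x^3 - 150*x^2 + 90*x - 2*z^3 + z^2*(3 - 27*x) + z*(-66*x^2 + 15*x + 9)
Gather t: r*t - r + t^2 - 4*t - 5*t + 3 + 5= -r + t^2 + t*(r - 9) + 8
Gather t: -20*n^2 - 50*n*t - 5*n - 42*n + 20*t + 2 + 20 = -20*n^2 - 47*n + t*(20 - 50*n) + 22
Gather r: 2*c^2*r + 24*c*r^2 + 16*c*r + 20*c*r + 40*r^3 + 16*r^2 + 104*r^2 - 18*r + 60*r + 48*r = 40*r^3 + r^2*(24*c + 120) + r*(2*c^2 + 36*c + 90)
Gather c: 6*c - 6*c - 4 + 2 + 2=0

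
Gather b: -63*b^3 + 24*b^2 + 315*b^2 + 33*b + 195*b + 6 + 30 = -63*b^3 + 339*b^2 + 228*b + 36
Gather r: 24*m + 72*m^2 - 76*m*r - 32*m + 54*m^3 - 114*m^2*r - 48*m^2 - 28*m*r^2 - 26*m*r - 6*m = 54*m^3 + 24*m^2 - 28*m*r^2 - 14*m + r*(-114*m^2 - 102*m)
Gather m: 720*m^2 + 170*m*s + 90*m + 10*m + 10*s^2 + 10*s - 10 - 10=720*m^2 + m*(170*s + 100) + 10*s^2 + 10*s - 20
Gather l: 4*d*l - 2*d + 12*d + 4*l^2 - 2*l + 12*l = 10*d + 4*l^2 + l*(4*d + 10)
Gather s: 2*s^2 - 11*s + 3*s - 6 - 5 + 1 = 2*s^2 - 8*s - 10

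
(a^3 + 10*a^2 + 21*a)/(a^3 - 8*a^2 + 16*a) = (a^2 + 10*a + 21)/(a^2 - 8*a + 16)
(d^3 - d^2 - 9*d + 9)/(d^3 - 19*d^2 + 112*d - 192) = (d^2 + 2*d - 3)/(d^2 - 16*d + 64)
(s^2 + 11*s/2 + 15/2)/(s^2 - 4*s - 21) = (s + 5/2)/(s - 7)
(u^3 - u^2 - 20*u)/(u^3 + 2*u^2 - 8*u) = (u - 5)/(u - 2)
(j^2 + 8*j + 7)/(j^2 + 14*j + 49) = (j + 1)/(j + 7)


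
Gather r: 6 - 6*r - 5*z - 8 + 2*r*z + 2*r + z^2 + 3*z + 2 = r*(2*z - 4) + z^2 - 2*z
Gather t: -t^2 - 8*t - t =-t^2 - 9*t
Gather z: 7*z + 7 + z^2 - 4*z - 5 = z^2 + 3*z + 2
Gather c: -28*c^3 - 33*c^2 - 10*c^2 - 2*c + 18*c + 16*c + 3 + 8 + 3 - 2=-28*c^3 - 43*c^2 + 32*c + 12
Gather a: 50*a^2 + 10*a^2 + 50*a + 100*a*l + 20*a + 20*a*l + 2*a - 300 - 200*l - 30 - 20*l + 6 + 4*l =60*a^2 + a*(120*l + 72) - 216*l - 324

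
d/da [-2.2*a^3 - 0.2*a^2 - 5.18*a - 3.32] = -6.6*a^2 - 0.4*a - 5.18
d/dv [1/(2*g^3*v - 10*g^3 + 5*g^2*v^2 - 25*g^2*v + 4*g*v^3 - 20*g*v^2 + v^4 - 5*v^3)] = (-2*g^3 - 10*g^2*v + 25*g^2 - 12*g*v^2 + 40*g*v - 4*v^3 + 15*v^2)/(2*g^3*v - 10*g^3 + 5*g^2*v^2 - 25*g^2*v + 4*g*v^3 - 20*g*v^2 + v^4 - 5*v^3)^2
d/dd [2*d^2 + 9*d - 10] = 4*d + 9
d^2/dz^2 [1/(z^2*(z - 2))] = 2*(z^2 + 2*z*(z - 2) + 3*(z - 2)^2)/(z^4*(z - 2)^3)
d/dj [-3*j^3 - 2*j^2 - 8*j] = -9*j^2 - 4*j - 8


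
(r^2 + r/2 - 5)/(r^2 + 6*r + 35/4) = 2*(r - 2)/(2*r + 7)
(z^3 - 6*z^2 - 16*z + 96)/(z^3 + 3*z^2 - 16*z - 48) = (z - 6)/(z + 3)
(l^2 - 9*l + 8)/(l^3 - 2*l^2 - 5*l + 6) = (l - 8)/(l^2 - l - 6)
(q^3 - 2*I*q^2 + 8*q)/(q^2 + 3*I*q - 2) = q*(q - 4*I)/(q + I)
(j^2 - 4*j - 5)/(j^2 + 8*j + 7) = (j - 5)/(j + 7)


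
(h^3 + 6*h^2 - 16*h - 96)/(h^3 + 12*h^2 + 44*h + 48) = (h - 4)/(h + 2)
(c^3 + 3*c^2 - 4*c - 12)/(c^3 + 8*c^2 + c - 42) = (c + 2)/(c + 7)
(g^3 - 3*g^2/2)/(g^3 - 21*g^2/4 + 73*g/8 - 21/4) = 4*g^2/(4*g^2 - 15*g + 14)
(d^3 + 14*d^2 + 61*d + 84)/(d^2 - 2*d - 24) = (d^2 + 10*d + 21)/(d - 6)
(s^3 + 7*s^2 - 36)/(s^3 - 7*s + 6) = (s + 6)/(s - 1)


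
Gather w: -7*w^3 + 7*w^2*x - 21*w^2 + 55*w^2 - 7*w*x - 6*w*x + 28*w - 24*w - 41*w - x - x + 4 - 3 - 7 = -7*w^3 + w^2*(7*x + 34) + w*(-13*x - 37) - 2*x - 6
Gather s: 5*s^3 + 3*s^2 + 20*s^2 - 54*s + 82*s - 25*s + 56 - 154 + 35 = 5*s^3 + 23*s^2 + 3*s - 63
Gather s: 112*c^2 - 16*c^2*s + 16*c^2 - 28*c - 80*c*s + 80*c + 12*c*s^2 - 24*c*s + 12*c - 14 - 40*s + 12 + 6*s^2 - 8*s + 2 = 128*c^2 + 64*c + s^2*(12*c + 6) + s*(-16*c^2 - 104*c - 48)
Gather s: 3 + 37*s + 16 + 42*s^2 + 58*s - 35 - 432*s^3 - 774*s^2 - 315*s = -432*s^3 - 732*s^2 - 220*s - 16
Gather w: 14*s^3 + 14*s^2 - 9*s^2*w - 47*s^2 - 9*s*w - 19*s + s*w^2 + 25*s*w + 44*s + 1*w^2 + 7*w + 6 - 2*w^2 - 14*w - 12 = 14*s^3 - 33*s^2 + 25*s + w^2*(s - 1) + w*(-9*s^2 + 16*s - 7) - 6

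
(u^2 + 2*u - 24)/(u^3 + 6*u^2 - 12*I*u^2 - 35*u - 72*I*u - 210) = (u - 4)/(u^2 - 12*I*u - 35)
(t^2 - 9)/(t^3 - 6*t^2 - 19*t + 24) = (t - 3)/(t^2 - 9*t + 8)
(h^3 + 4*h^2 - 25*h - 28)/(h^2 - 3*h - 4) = h + 7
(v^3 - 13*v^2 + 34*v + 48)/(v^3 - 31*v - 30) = (v - 8)/(v + 5)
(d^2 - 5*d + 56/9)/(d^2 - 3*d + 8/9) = (3*d - 7)/(3*d - 1)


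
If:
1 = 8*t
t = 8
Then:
No Solution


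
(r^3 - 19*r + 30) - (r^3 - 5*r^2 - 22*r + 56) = 5*r^2 + 3*r - 26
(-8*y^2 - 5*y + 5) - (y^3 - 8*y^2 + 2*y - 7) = -y^3 - 7*y + 12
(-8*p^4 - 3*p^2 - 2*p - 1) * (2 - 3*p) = 24*p^5 - 16*p^4 + 9*p^3 - p - 2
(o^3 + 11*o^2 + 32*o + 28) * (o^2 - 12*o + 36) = o^5 - o^4 - 64*o^3 + 40*o^2 + 816*o + 1008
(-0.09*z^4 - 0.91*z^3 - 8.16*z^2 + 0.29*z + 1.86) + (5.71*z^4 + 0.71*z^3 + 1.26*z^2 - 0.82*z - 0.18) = 5.62*z^4 - 0.2*z^3 - 6.9*z^2 - 0.53*z + 1.68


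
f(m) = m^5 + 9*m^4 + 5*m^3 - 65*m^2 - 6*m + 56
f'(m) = 5*m^4 + 36*m^3 + 15*m^2 - 130*m - 6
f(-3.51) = -106.67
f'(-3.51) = -162.74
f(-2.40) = -154.15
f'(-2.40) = 60.62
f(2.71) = 293.47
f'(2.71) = 738.03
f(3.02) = 582.62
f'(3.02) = 1145.68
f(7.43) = 48545.72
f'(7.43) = 29860.29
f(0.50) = 37.97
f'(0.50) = -62.44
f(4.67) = 5621.48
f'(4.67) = 5758.69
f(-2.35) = -150.94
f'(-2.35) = 67.62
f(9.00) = 116480.00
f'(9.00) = 59088.00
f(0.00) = 56.00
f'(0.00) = -6.00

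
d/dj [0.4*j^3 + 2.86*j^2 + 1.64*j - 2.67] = 1.2*j^2 + 5.72*j + 1.64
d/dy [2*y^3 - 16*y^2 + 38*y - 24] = 6*y^2 - 32*y + 38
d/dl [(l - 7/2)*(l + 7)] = 2*l + 7/2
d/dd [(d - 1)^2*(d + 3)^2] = 4*(d - 1)*(d + 1)*(d + 3)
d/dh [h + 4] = 1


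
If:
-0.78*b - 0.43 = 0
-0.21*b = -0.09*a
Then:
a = -1.29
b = -0.55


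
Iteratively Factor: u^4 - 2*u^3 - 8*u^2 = (u)*(u^3 - 2*u^2 - 8*u) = u*(u + 2)*(u^2 - 4*u) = u^2*(u + 2)*(u - 4)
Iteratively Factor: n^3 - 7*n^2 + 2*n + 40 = (n - 4)*(n^2 - 3*n - 10) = (n - 5)*(n - 4)*(n + 2)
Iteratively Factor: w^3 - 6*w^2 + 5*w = (w - 1)*(w^2 - 5*w) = (w - 5)*(w - 1)*(w)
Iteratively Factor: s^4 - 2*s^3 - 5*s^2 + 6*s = (s + 2)*(s^3 - 4*s^2 + 3*s) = s*(s + 2)*(s^2 - 4*s + 3) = s*(s - 3)*(s + 2)*(s - 1)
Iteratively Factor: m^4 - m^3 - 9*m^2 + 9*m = (m - 1)*(m^3 - 9*m) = m*(m - 1)*(m^2 - 9) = m*(m - 1)*(m + 3)*(m - 3)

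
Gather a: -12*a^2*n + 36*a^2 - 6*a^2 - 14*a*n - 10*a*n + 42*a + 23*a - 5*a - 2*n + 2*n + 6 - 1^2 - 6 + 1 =a^2*(30 - 12*n) + a*(60 - 24*n)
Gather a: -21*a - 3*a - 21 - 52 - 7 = -24*a - 80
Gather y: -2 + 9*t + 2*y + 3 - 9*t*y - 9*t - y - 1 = y*(1 - 9*t)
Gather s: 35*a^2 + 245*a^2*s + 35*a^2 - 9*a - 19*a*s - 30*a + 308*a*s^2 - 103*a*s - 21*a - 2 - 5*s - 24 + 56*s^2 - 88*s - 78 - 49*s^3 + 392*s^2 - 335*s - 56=70*a^2 - 60*a - 49*s^3 + s^2*(308*a + 448) + s*(245*a^2 - 122*a - 428) - 160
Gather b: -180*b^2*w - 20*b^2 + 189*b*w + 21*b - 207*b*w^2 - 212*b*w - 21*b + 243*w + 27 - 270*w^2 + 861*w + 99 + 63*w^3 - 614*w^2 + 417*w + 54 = b^2*(-180*w - 20) + b*(-207*w^2 - 23*w) + 63*w^3 - 884*w^2 + 1521*w + 180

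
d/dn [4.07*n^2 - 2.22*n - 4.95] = 8.14*n - 2.22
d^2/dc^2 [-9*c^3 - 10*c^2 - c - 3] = -54*c - 20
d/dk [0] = 0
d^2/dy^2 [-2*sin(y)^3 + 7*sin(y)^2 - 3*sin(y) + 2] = 18*sin(y)^3 - 28*sin(y)^2 - 9*sin(y) + 14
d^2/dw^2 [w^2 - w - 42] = 2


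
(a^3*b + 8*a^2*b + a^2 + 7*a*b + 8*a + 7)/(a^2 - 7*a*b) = (a^3*b + 8*a^2*b + a^2 + 7*a*b + 8*a + 7)/(a*(a - 7*b))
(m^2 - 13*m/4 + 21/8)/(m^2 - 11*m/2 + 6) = (m - 7/4)/(m - 4)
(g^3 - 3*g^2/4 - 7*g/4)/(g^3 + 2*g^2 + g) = (g - 7/4)/(g + 1)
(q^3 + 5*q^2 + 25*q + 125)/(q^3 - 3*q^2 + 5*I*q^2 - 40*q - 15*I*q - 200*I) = (q - 5*I)/(q - 8)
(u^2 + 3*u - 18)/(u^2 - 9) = (u + 6)/(u + 3)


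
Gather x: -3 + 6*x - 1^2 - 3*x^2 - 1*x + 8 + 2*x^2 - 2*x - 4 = -x^2 + 3*x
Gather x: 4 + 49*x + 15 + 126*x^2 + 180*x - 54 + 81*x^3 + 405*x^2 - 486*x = 81*x^3 + 531*x^2 - 257*x - 35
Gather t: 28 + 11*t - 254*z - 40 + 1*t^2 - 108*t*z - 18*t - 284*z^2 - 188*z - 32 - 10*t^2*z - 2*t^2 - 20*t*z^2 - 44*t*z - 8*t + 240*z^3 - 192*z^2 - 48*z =t^2*(-10*z - 1) + t*(-20*z^2 - 152*z - 15) + 240*z^3 - 476*z^2 - 490*z - 44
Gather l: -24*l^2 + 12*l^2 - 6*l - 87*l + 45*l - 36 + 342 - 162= -12*l^2 - 48*l + 144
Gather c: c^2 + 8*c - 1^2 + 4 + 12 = c^2 + 8*c + 15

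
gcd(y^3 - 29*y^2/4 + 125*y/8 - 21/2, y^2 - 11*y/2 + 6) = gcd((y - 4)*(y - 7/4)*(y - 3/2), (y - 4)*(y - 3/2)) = y^2 - 11*y/2 + 6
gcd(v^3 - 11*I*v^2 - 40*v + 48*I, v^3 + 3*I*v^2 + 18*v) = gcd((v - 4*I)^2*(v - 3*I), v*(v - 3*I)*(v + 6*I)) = v - 3*I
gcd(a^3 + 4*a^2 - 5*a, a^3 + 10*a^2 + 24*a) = a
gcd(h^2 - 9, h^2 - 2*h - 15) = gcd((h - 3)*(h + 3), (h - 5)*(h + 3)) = h + 3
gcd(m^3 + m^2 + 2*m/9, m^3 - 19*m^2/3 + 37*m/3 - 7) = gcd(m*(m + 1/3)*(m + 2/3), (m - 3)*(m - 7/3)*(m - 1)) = 1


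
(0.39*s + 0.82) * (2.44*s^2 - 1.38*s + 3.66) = 0.9516*s^3 + 1.4626*s^2 + 0.2958*s + 3.0012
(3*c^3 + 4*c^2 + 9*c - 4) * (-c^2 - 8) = -3*c^5 - 4*c^4 - 33*c^3 - 28*c^2 - 72*c + 32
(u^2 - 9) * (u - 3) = u^3 - 3*u^2 - 9*u + 27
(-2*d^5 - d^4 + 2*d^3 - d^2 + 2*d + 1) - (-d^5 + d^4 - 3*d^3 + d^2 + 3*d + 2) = -d^5 - 2*d^4 + 5*d^3 - 2*d^2 - d - 1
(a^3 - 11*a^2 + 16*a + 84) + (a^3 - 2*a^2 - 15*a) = 2*a^3 - 13*a^2 + a + 84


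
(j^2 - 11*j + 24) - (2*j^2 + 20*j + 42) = -j^2 - 31*j - 18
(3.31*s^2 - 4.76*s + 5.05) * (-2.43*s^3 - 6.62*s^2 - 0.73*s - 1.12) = -8.0433*s^5 - 10.3454*s^4 + 16.8234*s^3 - 33.6634*s^2 + 1.6447*s - 5.656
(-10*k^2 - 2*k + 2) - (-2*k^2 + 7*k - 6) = -8*k^2 - 9*k + 8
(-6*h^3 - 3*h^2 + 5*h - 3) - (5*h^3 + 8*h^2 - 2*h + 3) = -11*h^3 - 11*h^2 + 7*h - 6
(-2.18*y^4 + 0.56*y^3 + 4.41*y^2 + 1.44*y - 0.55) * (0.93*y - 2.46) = -2.0274*y^5 + 5.8836*y^4 + 2.7237*y^3 - 9.5094*y^2 - 4.0539*y + 1.353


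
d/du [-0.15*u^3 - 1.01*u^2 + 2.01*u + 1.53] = -0.45*u^2 - 2.02*u + 2.01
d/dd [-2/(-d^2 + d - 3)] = 2*(1 - 2*d)/(d^2 - d + 3)^2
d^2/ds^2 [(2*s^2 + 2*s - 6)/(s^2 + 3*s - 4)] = 4*(-2*s^3 + 3*s^2 - 15*s - 11)/(s^6 + 9*s^5 + 15*s^4 - 45*s^3 - 60*s^2 + 144*s - 64)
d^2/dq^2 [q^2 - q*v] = 2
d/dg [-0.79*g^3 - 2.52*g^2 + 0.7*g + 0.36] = -2.37*g^2 - 5.04*g + 0.7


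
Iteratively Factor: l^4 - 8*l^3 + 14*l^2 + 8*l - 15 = (l - 3)*(l^3 - 5*l^2 - l + 5) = (l - 5)*(l - 3)*(l^2 - 1) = (l - 5)*(l - 3)*(l + 1)*(l - 1)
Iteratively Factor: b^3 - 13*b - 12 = (b + 1)*(b^2 - b - 12) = (b - 4)*(b + 1)*(b + 3)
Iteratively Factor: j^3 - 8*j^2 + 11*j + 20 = (j - 5)*(j^2 - 3*j - 4) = (j - 5)*(j - 4)*(j + 1)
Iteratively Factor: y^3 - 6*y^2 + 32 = (y - 4)*(y^2 - 2*y - 8) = (y - 4)^2*(y + 2)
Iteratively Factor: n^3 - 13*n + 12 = (n - 1)*(n^2 + n - 12) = (n - 3)*(n - 1)*(n + 4)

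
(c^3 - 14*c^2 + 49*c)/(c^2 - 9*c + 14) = c*(c - 7)/(c - 2)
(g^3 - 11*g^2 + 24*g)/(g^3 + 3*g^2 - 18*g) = (g - 8)/(g + 6)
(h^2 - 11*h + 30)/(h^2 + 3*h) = (h^2 - 11*h + 30)/(h*(h + 3))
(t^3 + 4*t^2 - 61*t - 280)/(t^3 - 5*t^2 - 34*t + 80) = (t + 7)/(t - 2)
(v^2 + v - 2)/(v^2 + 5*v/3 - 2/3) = 3*(v - 1)/(3*v - 1)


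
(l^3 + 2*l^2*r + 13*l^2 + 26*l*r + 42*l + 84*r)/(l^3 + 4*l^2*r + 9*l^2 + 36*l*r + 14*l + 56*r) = (l^2 + 2*l*r + 6*l + 12*r)/(l^2 + 4*l*r + 2*l + 8*r)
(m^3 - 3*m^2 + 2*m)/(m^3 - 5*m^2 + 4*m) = (m - 2)/(m - 4)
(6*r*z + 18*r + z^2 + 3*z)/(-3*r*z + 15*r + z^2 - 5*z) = (6*r*z + 18*r + z^2 + 3*z)/(-3*r*z + 15*r + z^2 - 5*z)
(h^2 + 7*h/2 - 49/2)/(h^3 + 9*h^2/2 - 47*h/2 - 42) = (2*h - 7)/(2*h^2 - 5*h - 12)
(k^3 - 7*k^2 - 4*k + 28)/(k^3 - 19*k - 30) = (k^2 - 9*k + 14)/(k^2 - 2*k - 15)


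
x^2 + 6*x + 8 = (x + 2)*(x + 4)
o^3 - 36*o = o*(o - 6)*(o + 6)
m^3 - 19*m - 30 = (m - 5)*(m + 2)*(m + 3)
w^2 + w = w*(w + 1)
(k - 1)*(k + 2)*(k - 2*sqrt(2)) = k^3 - 2*sqrt(2)*k^2 + k^2 - 2*sqrt(2)*k - 2*k + 4*sqrt(2)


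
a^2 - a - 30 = (a - 6)*(a + 5)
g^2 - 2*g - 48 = (g - 8)*(g + 6)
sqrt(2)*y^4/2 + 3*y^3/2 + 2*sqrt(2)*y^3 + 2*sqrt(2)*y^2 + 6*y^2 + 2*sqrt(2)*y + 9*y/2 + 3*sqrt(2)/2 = (y + 1)*(y + 3)*(y + sqrt(2)/2)*(sqrt(2)*y/2 + 1)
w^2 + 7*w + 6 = (w + 1)*(w + 6)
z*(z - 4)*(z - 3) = z^3 - 7*z^2 + 12*z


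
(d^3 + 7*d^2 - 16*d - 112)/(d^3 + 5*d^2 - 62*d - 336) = (d^2 - 16)/(d^2 - 2*d - 48)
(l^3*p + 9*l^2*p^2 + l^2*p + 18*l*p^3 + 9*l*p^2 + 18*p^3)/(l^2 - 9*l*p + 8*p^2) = p*(l^3 + 9*l^2*p + l^2 + 18*l*p^2 + 9*l*p + 18*p^2)/(l^2 - 9*l*p + 8*p^2)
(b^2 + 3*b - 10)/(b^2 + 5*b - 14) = (b + 5)/(b + 7)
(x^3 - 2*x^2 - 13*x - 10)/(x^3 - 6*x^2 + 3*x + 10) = (x + 2)/(x - 2)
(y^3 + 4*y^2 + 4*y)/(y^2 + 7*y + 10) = y*(y + 2)/(y + 5)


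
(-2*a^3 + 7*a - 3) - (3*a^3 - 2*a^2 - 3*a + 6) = -5*a^3 + 2*a^2 + 10*a - 9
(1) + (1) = 2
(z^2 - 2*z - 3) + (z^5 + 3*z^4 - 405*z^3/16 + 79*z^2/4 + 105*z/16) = z^5 + 3*z^4 - 405*z^3/16 + 83*z^2/4 + 73*z/16 - 3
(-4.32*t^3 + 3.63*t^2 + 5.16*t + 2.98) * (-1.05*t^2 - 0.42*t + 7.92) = 4.536*t^5 - 1.9971*t^4 - 41.157*t^3 + 23.4534*t^2 + 39.6156*t + 23.6016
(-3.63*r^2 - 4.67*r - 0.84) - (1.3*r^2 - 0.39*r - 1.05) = -4.93*r^2 - 4.28*r + 0.21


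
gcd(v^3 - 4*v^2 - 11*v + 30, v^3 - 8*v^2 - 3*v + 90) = v^2 - 2*v - 15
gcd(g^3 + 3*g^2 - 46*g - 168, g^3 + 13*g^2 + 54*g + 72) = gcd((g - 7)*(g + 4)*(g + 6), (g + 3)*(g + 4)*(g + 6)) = g^2 + 10*g + 24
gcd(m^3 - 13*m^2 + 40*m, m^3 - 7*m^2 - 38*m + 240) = m^2 - 13*m + 40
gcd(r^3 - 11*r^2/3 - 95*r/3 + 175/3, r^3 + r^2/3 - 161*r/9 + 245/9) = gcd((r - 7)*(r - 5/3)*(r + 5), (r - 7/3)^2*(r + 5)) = r + 5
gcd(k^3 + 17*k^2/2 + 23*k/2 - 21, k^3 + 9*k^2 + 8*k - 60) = k + 6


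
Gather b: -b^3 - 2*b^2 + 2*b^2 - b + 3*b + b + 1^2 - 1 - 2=-b^3 + 3*b - 2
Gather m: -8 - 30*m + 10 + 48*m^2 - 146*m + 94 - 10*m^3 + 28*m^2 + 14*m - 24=-10*m^3 + 76*m^2 - 162*m + 72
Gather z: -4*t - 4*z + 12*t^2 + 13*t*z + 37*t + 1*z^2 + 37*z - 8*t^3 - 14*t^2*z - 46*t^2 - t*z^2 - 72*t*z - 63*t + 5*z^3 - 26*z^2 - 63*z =-8*t^3 - 34*t^2 - 30*t + 5*z^3 + z^2*(-t - 25) + z*(-14*t^2 - 59*t - 30)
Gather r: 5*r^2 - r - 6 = 5*r^2 - r - 6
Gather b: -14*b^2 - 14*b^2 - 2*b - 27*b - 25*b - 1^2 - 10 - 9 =-28*b^2 - 54*b - 20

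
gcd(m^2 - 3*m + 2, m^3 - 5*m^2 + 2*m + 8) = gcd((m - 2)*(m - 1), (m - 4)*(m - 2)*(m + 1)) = m - 2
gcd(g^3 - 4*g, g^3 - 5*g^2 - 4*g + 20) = g^2 - 4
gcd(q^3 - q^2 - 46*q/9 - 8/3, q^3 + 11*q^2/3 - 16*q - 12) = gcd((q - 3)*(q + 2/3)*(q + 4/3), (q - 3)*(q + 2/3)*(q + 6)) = q^2 - 7*q/3 - 2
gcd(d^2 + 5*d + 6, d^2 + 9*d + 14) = d + 2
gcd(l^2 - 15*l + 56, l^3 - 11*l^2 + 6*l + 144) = l - 8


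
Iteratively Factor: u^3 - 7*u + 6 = (u - 1)*(u^2 + u - 6) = (u - 2)*(u - 1)*(u + 3)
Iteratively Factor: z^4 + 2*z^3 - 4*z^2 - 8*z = (z + 2)*(z^3 - 4*z) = z*(z + 2)*(z^2 - 4) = z*(z + 2)^2*(z - 2)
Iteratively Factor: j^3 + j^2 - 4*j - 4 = (j - 2)*(j^2 + 3*j + 2) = (j - 2)*(j + 1)*(j + 2)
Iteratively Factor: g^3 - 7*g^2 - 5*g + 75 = (g + 3)*(g^2 - 10*g + 25) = (g - 5)*(g + 3)*(g - 5)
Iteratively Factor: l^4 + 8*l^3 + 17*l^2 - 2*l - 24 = (l + 4)*(l^3 + 4*l^2 + l - 6) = (l + 2)*(l + 4)*(l^2 + 2*l - 3) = (l + 2)*(l + 3)*(l + 4)*(l - 1)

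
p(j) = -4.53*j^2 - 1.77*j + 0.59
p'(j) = -9.06*j - 1.77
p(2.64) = -35.66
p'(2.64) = -25.69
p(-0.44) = 0.49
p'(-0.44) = 2.22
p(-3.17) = -39.32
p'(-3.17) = 26.95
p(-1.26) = -4.37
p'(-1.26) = 9.65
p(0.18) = 0.12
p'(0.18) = -3.40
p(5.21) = -131.59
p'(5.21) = -48.97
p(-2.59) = -25.21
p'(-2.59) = 21.70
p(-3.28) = -42.34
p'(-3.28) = 27.95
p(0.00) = 0.59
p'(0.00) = -1.77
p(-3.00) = -34.87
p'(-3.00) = 25.41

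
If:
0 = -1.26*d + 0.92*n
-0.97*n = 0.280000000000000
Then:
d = -0.21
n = -0.29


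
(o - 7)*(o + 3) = o^2 - 4*o - 21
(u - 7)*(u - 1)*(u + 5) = u^3 - 3*u^2 - 33*u + 35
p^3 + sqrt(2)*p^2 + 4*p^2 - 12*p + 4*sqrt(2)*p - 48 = (p + 4)*(p - 2*sqrt(2))*(p + 3*sqrt(2))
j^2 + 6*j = j*(j + 6)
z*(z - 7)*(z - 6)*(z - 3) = z^4 - 16*z^3 + 81*z^2 - 126*z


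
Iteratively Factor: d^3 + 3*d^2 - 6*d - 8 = (d - 2)*(d^2 + 5*d + 4) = (d - 2)*(d + 4)*(d + 1)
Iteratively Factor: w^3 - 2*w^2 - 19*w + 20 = (w - 1)*(w^2 - w - 20) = (w - 5)*(w - 1)*(w + 4)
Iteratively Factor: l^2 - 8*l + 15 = (l - 3)*(l - 5)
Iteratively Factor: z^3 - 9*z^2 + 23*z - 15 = (z - 5)*(z^2 - 4*z + 3) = (z - 5)*(z - 3)*(z - 1)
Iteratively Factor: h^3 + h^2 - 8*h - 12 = (h + 2)*(h^2 - h - 6) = (h - 3)*(h + 2)*(h + 2)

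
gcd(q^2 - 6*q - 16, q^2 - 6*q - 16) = q^2 - 6*q - 16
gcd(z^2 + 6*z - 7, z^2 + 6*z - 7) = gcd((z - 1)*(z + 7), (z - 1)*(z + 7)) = z^2 + 6*z - 7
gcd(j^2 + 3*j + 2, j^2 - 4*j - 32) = 1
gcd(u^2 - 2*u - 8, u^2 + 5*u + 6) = u + 2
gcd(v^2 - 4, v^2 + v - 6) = v - 2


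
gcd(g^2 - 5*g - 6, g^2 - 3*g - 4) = g + 1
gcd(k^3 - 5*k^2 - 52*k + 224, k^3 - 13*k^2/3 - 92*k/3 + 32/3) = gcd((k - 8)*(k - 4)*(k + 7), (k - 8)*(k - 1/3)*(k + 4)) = k - 8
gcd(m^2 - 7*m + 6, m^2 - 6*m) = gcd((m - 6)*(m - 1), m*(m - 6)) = m - 6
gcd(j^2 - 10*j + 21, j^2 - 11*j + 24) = j - 3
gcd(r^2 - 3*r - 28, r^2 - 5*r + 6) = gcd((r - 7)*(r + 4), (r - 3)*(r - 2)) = 1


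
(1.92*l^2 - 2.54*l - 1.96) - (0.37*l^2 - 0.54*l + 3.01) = 1.55*l^2 - 2.0*l - 4.97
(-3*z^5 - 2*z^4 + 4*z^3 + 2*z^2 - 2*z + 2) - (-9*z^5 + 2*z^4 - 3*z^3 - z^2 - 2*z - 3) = 6*z^5 - 4*z^4 + 7*z^3 + 3*z^2 + 5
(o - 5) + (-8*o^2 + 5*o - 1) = -8*o^2 + 6*o - 6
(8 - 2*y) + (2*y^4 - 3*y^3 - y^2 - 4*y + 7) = 2*y^4 - 3*y^3 - y^2 - 6*y + 15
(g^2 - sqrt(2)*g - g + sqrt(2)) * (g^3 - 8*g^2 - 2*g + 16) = g^5 - 9*g^4 - sqrt(2)*g^4 + 6*g^3 + 9*sqrt(2)*g^3 - 6*sqrt(2)*g^2 + 18*g^2 - 18*sqrt(2)*g - 16*g + 16*sqrt(2)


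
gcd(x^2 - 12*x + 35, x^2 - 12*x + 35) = x^2 - 12*x + 35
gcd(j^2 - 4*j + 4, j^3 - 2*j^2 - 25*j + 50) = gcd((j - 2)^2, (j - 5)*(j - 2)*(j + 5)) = j - 2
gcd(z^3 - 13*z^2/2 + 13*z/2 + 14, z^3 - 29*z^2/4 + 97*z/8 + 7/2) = z^2 - 15*z/2 + 14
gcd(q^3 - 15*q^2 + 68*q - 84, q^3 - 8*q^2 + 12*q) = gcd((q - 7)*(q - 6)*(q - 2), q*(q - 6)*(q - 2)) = q^2 - 8*q + 12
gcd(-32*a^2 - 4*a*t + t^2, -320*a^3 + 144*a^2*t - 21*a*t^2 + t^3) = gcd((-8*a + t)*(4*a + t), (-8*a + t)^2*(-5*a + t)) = -8*a + t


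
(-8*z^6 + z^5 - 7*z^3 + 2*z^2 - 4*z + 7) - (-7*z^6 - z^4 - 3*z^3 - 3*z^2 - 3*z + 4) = -z^6 + z^5 + z^4 - 4*z^3 + 5*z^2 - z + 3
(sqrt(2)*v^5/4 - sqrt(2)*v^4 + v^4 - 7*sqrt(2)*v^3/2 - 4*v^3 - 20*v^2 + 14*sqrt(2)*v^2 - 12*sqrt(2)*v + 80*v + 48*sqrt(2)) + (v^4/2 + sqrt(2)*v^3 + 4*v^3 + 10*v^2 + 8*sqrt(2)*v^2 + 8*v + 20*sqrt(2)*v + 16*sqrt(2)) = sqrt(2)*v^5/4 - sqrt(2)*v^4 + 3*v^4/2 - 5*sqrt(2)*v^3/2 - 10*v^2 + 22*sqrt(2)*v^2 + 8*sqrt(2)*v + 88*v + 64*sqrt(2)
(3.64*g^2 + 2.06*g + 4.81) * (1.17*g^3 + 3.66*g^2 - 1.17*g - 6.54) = 4.2588*g^5 + 15.7326*g^4 + 8.9085*g^3 - 8.6112*g^2 - 19.1001*g - 31.4574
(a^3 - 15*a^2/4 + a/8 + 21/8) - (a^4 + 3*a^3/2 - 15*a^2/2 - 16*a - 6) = -a^4 - a^3/2 + 15*a^2/4 + 129*a/8 + 69/8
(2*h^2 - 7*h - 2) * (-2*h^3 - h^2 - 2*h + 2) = -4*h^5 + 12*h^4 + 7*h^3 + 20*h^2 - 10*h - 4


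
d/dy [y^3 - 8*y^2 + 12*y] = 3*y^2 - 16*y + 12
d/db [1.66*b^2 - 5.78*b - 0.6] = 3.32*b - 5.78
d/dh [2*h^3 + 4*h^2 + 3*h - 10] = 6*h^2 + 8*h + 3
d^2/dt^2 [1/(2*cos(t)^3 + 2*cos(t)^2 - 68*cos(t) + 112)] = ((-133*cos(t) + 8*cos(2*t) + 9*cos(3*t))*(cos(t)^3 + cos(t)^2 - 34*cos(t) + 56)/8 + (3*cos(t)^2 + 2*cos(t) - 34)^2*sin(t)^2)/(cos(t)^3 + cos(t)^2 - 34*cos(t) + 56)^3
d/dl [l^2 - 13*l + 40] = 2*l - 13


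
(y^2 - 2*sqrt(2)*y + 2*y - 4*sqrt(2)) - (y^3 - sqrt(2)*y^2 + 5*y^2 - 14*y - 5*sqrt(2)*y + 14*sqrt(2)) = -y^3 - 4*y^2 + sqrt(2)*y^2 + 3*sqrt(2)*y + 16*y - 18*sqrt(2)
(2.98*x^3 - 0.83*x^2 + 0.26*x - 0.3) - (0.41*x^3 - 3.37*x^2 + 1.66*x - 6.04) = 2.57*x^3 + 2.54*x^2 - 1.4*x + 5.74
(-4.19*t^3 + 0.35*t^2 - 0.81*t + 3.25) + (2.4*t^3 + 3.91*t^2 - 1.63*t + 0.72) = -1.79*t^3 + 4.26*t^2 - 2.44*t + 3.97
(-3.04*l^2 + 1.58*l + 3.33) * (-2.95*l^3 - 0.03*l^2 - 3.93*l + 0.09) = 8.968*l^5 - 4.5698*l^4 + 2.0763*l^3 - 6.5829*l^2 - 12.9447*l + 0.2997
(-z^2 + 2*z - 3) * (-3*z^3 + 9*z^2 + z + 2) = 3*z^5 - 15*z^4 + 26*z^3 - 27*z^2 + z - 6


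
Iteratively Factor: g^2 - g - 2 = (g - 2)*(g + 1)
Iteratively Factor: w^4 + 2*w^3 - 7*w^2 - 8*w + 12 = (w + 2)*(w^3 - 7*w + 6) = (w + 2)*(w + 3)*(w^2 - 3*w + 2) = (w - 2)*(w + 2)*(w + 3)*(w - 1)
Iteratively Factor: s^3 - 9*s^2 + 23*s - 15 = (s - 5)*(s^2 - 4*s + 3) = (s - 5)*(s - 3)*(s - 1)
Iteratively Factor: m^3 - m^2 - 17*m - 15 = (m + 3)*(m^2 - 4*m - 5) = (m - 5)*(m + 3)*(m + 1)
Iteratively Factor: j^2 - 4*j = (j - 4)*(j)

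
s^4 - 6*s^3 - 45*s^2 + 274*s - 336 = (s - 8)*(s - 3)*(s - 2)*(s + 7)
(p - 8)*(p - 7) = p^2 - 15*p + 56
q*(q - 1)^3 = q^4 - 3*q^3 + 3*q^2 - q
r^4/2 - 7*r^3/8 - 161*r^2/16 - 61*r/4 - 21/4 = (r/2 + 1)*(r - 6)*(r + 1/2)*(r + 7/4)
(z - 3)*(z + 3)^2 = z^3 + 3*z^2 - 9*z - 27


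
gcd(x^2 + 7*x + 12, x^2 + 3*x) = x + 3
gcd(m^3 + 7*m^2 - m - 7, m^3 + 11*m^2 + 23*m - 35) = m^2 + 6*m - 7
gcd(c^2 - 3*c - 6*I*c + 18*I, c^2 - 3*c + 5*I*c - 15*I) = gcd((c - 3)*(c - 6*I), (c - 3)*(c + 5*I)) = c - 3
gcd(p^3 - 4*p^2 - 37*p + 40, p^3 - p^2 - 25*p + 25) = p^2 + 4*p - 5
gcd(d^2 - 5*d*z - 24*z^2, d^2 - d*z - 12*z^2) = d + 3*z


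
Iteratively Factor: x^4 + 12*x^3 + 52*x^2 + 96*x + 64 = (x + 2)*(x^3 + 10*x^2 + 32*x + 32) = (x + 2)*(x + 4)*(x^2 + 6*x + 8) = (x + 2)^2*(x + 4)*(x + 4)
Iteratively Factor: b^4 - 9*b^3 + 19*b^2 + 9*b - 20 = (b - 4)*(b^3 - 5*b^2 - b + 5) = (b - 4)*(b - 1)*(b^2 - 4*b - 5) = (b - 4)*(b - 1)*(b + 1)*(b - 5)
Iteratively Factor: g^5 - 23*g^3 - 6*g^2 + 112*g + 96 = (g - 4)*(g^4 + 4*g^3 - 7*g^2 - 34*g - 24) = (g - 4)*(g + 2)*(g^3 + 2*g^2 - 11*g - 12) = (g - 4)*(g - 3)*(g + 2)*(g^2 + 5*g + 4) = (g - 4)*(g - 3)*(g + 1)*(g + 2)*(g + 4)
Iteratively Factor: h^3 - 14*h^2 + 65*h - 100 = (h - 4)*(h^2 - 10*h + 25) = (h - 5)*(h - 4)*(h - 5)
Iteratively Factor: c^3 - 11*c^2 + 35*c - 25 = (c - 5)*(c^2 - 6*c + 5) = (c - 5)*(c - 1)*(c - 5)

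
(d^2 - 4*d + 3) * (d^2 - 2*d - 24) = d^4 - 6*d^3 - 13*d^2 + 90*d - 72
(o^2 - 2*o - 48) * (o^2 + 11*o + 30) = o^4 + 9*o^3 - 40*o^2 - 588*o - 1440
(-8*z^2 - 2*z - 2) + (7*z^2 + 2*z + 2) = -z^2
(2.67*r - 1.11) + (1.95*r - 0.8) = 4.62*r - 1.91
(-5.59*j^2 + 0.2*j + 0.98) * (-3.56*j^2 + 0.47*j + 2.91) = 19.9004*j^4 - 3.3393*j^3 - 19.6617*j^2 + 1.0426*j + 2.8518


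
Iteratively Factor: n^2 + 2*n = (n + 2)*(n)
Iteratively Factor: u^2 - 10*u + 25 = (u - 5)*(u - 5)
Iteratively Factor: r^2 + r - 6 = (r - 2)*(r + 3)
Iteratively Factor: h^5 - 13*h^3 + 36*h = (h - 3)*(h^4 + 3*h^3 - 4*h^2 - 12*h) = h*(h - 3)*(h^3 + 3*h^2 - 4*h - 12) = h*(h - 3)*(h + 3)*(h^2 - 4) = h*(h - 3)*(h - 2)*(h + 3)*(h + 2)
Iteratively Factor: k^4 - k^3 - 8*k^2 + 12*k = (k - 2)*(k^3 + k^2 - 6*k) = k*(k - 2)*(k^2 + k - 6) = k*(k - 2)*(k + 3)*(k - 2)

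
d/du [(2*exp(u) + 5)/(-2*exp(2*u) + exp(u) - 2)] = ((2*exp(u) + 5)*(4*exp(u) - 1) - 4*exp(2*u) + 2*exp(u) - 4)*exp(u)/(2*exp(2*u) - exp(u) + 2)^2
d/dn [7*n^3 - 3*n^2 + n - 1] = 21*n^2 - 6*n + 1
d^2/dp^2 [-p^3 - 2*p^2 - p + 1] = -6*p - 4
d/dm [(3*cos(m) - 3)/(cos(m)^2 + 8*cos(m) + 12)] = 3*(cos(m)^2 - 2*cos(m) - 20)*sin(m)/(cos(m)^2 + 8*cos(m) + 12)^2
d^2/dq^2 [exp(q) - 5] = exp(q)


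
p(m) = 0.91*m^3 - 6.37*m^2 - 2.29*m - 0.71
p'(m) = 2.73*m^2 - 12.74*m - 2.29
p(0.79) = -6.05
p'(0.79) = -10.65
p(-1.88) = -24.97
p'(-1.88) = 31.31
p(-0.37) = -0.78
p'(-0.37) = 2.80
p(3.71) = -50.41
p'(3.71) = -11.98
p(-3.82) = -135.64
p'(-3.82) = 86.21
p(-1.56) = -16.09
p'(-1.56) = 24.23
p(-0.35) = -0.73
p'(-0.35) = 2.50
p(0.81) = -6.26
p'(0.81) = -10.82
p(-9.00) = -1159.46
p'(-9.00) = 333.50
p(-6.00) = -412.85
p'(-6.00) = 172.43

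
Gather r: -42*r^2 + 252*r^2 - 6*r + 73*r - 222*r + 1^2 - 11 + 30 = 210*r^2 - 155*r + 20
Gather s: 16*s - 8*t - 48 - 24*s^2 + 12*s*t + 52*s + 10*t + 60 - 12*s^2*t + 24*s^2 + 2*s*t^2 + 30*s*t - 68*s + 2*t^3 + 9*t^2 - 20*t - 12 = -12*s^2*t + s*(2*t^2 + 42*t) + 2*t^3 + 9*t^2 - 18*t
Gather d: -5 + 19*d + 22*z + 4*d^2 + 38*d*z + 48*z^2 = 4*d^2 + d*(38*z + 19) + 48*z^2 + 22*z - 5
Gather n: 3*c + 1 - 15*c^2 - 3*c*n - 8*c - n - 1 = -15*c^2 - 5*c + n*(-3*c - 1)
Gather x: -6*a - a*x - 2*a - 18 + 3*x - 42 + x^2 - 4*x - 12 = -8*a + x^2 + x*(-a - 1) - 72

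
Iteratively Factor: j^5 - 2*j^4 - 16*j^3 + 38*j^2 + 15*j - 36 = (j + 1)*(j^4 - 3*j^3 - 13*j^2 + 51*j - 36) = (j - 3)*(j + 1)*(j^3 - 13*j + 12) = (j - 3)^2*(j + 1)*(j^2 + 3*j - 4) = (j - 3)^2*(j - 1)*(j + 1)*(j + 4)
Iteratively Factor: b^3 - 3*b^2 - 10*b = (b + 2)*(b^2 - 5*b) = (b - 5)*(b + 2)*(b)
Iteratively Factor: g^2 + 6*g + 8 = (g + 2)*(g + 4)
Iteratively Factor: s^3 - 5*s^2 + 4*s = (s - 4)*(s^2 - s) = s*(s - 4)*(s - 1)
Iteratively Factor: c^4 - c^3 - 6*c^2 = (c)*(c^3 - c^2 - 6*c) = c*(c + 2)*(c^2 - 3*c) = c^2*(c + 2)*(c - 3)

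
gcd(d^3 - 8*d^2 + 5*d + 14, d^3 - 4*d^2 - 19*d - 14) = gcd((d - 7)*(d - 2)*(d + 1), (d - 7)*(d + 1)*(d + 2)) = d^2 - 6*d - 7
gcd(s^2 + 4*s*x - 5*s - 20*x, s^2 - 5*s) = s - 5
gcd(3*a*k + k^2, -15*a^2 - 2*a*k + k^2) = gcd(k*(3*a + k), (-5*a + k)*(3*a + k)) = 3*a + k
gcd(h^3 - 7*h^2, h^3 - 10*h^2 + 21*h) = h^2 - 7*h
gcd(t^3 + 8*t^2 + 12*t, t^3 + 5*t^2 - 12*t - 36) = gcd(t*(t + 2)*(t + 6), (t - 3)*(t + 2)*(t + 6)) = t^2 + 8*t + 12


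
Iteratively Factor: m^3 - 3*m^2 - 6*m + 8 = (m + 2)*(m^2 - 5*m + 4) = (m - 1)*(m + 2)*(m - 4)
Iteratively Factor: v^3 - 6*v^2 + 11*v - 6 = (v - 2)*(v^2 - 4*v + 3) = (v - 3)*(v - 2)*(v - 1)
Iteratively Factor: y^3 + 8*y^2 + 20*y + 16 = (y + 4)*(y^2 + 4*y + 4) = (y + 2)*(y + 4)*(y + 2)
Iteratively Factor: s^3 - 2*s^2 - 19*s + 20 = (s + 4)*(s^2 - 6*s + 5) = (s - 1)*(s + 4)*(s - 5)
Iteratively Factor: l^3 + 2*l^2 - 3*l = (l)*(l^2 + 2*l - 3) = l*(l + 3)*(l - 1)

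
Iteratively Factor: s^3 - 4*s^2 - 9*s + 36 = (s - 4)*(s^2 - 9) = (s - 4)*(s + 3)*(s - 3)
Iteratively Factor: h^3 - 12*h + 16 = (h + 4)*(h^2 - 4*h + 4) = (h - 2)*(h + 4)*(h - 2)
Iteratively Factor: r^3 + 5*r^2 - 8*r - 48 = (r + 4)*(r^2 + r - 12) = (r + 4)^2*(r - 3)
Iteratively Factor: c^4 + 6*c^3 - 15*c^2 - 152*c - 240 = (c + 4)*(c^3 + 2*c^2 - 23*c - 60) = (c + 4)^2*(c^2 - 2*c - 15) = (c - 5)*(c + 4)^2*(c + 3)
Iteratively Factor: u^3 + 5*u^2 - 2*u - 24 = (u - 2)*(u^2 + 7*u + 12) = (u - 2)*(u + 3)*(u + 4)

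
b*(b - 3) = b^2 - 3*b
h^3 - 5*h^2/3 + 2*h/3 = h*(h - 1)*(h - 2/3)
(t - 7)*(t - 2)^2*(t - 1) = t^4 - 12*t^3 + 43*t^2 - 60*t + 28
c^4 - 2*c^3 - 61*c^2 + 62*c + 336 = (c - 8)*(c - 3)*(c + 2)*(c + 7)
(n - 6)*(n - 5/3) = n^2 - 23*n/3 + 10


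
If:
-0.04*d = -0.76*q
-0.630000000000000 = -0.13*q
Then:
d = 92.08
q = 4.85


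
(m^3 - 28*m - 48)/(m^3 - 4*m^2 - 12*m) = (m + 4)/m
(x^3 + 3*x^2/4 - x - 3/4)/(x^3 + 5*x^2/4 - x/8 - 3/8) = 2*(x - 1)/(2*x - 1)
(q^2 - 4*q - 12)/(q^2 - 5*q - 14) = (q - 6)/(q - 7)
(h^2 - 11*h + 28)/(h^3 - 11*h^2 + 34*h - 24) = (h - 7)/(h^2 - 7*h + 6)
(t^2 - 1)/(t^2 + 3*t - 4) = (t + 1)/(t + 4)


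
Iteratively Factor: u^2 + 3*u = (u)*(u + 3)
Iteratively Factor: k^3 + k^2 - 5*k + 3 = (k + 3)*(k^2 - 2*k + 1) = (k - 1)*(k + 3)*(k - 1)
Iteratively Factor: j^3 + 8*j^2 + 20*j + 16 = (j + 4)*(j^2 + 4*j + 4) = (j + 2)*(j + 4)*(j + 2)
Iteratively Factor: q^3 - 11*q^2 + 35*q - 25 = (q - 5)*(q^2 - 6*q + 5) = (q - 5)*(q - 1)*(q - 5)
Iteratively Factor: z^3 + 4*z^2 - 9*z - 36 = (z + 3)*(z^2 + z - 12) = (z - 3)*(z + 3)*(z + 4)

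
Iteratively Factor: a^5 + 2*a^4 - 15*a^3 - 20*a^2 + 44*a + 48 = (a - 2)*(a^4 + 4*a^3 - 7*a^2 - 34*a - 24) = (a - 2)*(a + 4)*(a^3 - 7*a - 6) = (a - 3)*(a - 2)*(a + 4)*(a^2 + 3*a + 2) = (a - 3)*(a - 2)*(a + 2)*(a + 4)*(a + 1)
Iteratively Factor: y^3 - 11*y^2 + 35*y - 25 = (y - 1)*(y^2 - 10*y + 25) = (y - 5)*(y - 1)*(y - 5)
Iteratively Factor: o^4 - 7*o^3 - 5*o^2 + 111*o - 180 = (o - 5)*(o^3 - 2*o^2 - 15*o + 36) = (o - 5)*(o - 3)*(o^2 + o - 12) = (o - 5)*(o - 3)*(o + 4)*(o - 3)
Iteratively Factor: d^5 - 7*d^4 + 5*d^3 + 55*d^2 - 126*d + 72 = (d - 1)*(d^4 - 6*d^3 - d^2 + 54*d - 72) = (d - 2)*(d - 1)*(d^3 - 4*d^2 - 9*d + 36) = (d - 4)*(d - 2)*(d - 1)*(d^2 - 9) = (d - 4)*(d - 3)*(d - 2)*(d - 1)*(d + 3)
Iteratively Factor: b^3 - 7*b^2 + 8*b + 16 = (b - 4)*(b^2 - 3*b - 4) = (b - 4)*(b + 1)*(b - 4)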